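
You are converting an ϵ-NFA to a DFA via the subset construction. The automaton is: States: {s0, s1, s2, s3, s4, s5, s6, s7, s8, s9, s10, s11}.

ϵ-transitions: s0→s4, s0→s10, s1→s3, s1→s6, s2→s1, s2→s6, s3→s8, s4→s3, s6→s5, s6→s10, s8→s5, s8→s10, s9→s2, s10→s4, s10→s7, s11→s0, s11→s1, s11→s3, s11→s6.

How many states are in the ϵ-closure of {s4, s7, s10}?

6

Start with {s4, s7, s10}.
From s4 via ϵ: add s3.
From s3 via ϵ: add s8.
From s8 via ϵ: add s5.
ϵ-closure = {s3, s4, s5, s7, s8, s10}, which has 6 states.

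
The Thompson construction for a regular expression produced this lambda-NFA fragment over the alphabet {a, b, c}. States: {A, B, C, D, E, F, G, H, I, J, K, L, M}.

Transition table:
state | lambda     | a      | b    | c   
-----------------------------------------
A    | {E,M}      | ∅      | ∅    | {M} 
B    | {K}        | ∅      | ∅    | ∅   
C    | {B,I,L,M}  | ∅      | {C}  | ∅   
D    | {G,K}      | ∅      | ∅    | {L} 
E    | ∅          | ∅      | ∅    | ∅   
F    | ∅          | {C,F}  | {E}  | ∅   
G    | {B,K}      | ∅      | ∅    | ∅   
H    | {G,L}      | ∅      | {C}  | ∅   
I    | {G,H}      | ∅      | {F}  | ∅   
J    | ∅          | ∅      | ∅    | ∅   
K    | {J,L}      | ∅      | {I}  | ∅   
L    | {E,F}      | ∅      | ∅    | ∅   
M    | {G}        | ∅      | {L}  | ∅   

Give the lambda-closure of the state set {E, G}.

{B, E, F, G, J, K, L}

Start with {E, G}.
From G via lambda: add B, K.
From K via lambda: add J, L.
From L via lambda: add F.
No new states can be added; the closed set is {B, E, F, G, J, K, L}.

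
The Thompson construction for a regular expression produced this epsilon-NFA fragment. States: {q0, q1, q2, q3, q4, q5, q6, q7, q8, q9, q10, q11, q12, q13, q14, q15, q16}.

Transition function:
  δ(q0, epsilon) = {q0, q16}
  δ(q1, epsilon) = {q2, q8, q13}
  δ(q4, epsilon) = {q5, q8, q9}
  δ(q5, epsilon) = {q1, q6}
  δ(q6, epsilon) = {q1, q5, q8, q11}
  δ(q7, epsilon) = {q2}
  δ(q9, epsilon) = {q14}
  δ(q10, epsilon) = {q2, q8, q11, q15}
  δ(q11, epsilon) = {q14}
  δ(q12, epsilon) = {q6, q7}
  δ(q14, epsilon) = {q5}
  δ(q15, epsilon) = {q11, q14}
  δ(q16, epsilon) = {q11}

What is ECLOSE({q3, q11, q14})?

{q1, q2, q3, q5, q6, q8, q11, q13, q14}

Start with {q3, q11, q14}.
From q14 via epsilon: add q5.
From q5 via epsilon: add q1, q6.
From q1 via epsilon: add q2, q8, q13.
No new states can be added; the closed set is {q1, q2, q3, q5, q6, q8, q11, q13, q14}.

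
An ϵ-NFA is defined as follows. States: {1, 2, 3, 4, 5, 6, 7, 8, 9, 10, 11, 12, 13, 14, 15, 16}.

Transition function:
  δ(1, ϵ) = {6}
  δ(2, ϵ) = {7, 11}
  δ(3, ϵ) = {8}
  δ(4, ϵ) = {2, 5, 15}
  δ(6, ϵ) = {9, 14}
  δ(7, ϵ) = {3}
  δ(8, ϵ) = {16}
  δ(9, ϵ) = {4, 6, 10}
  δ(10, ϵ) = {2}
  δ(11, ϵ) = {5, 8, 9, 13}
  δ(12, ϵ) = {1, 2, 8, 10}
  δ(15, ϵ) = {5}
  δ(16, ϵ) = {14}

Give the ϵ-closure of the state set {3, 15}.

Start with {3, 15}.
From 3 via ϵ: add 8.
From 15 via ϵ: add 5.
From 8 via ϵ: add 16.
From 16 via ϵ: add 14.
No new states can be added; the closed set is {3, 5, 8, 14, 15, 16}.

{3, 5, 8, 14, 15, 16}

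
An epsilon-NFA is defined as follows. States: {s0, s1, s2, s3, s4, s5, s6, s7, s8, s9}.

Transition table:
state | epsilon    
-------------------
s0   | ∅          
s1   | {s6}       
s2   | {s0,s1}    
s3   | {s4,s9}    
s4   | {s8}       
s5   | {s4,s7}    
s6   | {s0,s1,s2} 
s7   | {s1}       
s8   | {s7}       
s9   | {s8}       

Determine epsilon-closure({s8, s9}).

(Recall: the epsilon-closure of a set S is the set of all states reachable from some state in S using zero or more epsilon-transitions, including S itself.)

Start with {s8, s9}.
From s8 via epsilon: add s7.
From s7 via epsilon: add s1.
From s1 via epsilon: add s6.
From s6 via epsilon: add s0, s2.
No new states can be added; the closed set is {s0, s1, s2, s6, s7, s8, s9}.

{s0, s1, s2, s6, s7, s8, s9}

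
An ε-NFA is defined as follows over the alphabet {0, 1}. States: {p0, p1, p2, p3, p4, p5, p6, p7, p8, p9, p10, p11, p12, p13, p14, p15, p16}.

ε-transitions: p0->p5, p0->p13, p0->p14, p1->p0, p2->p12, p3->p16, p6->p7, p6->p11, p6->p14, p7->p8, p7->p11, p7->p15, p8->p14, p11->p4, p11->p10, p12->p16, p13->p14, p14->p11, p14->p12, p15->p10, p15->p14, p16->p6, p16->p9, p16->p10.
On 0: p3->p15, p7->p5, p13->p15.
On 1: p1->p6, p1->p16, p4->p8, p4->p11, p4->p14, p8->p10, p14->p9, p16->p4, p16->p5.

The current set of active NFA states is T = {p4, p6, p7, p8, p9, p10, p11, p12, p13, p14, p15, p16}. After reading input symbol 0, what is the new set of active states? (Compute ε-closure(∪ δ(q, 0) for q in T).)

p7 on 0 → {p5}.
p13 on 0 → {p15}.
No 0-transition from p4, p6, p8, p9, p10, p11, p12, p14, p15, p16.
Union after reading 0: {p5, p15}.
Now take the ε-closure:
From p15 via ε: add p10, p14.
From p14 via ε: add p11, p12.
From p11 via ε: add p4.
From p12 via ε: add p16.
From p16 via ε: add p6, p9.
From p6 via ε: add p7.
From p7 via ε: add p8.
No new states can be added; the closed set is {p4, p5, p6, p7, p8, p9, p10, p11, p12, p14, p15, p16}.

{p4, p5, p6, p7, p8, p9, p10, p11, p12, p14, p15, p16}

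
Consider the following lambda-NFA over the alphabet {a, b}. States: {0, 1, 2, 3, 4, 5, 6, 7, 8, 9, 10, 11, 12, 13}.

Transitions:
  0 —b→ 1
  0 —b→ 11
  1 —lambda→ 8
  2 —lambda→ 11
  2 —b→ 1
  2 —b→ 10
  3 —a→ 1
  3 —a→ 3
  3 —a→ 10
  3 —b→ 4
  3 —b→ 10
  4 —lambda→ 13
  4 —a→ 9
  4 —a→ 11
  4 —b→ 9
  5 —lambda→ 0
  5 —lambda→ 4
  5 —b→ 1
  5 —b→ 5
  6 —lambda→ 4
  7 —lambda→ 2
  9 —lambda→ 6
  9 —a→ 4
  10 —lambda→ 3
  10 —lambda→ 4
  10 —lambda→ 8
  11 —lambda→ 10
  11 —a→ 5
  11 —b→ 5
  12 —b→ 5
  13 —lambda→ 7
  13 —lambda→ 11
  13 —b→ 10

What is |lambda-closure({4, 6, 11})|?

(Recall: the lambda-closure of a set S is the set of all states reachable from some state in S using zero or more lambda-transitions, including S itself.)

9

Start with {4, 6, 11}.
From 4 via lambda: add 13.
From 11 via lambda: add 10.
From 10 via lambda: add 3, 8.
From 13 via lambda: add 7.
From 7 via lambda: add 2.
lambda-closure = {2, 3, 4, 6, 7, 8, 10, 11, 13}, which has 9 states.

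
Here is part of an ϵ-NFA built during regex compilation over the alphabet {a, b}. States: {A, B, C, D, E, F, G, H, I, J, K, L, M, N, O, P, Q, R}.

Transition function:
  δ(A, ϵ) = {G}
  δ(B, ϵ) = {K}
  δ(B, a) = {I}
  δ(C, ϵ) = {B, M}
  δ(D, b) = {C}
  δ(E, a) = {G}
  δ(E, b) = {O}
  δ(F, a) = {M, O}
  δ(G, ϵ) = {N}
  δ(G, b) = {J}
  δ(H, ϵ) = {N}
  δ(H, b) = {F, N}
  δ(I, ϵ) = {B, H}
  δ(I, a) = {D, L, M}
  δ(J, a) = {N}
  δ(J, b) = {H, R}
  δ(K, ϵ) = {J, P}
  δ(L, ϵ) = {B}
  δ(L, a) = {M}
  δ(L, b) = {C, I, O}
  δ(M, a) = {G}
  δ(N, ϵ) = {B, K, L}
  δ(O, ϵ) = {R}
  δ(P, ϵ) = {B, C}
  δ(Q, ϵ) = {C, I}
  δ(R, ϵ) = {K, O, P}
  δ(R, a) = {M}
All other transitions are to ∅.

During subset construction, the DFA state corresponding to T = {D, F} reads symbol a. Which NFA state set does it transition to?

F on a → {M, O}.
No a-transition from D.
Union after reading a: {M, O}.
Now take the ϵ-closure:
From O via ϵ: add R.
From R via ϵ: add K, P.
From K via ϵ: add J.
From P via ϵ: add B, C.
No new states can be added; the closed set is {B, C, J, K, M, O, P, R}.

{B, C, J, K, M, O, P, R}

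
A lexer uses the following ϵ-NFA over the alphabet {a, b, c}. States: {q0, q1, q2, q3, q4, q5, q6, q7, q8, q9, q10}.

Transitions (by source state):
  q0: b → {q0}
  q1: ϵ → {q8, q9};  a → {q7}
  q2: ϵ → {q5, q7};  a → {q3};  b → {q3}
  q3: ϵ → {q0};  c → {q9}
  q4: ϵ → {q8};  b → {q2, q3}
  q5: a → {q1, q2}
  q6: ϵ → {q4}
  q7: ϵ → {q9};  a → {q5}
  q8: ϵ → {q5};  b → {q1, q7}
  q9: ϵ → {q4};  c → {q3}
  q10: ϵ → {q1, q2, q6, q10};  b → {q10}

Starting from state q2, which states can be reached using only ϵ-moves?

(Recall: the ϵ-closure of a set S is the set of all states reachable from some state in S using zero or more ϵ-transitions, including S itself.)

Start with {q2}.
From q2 via ϵ: add q5, q7.
From q7 via ϵ: add q9.
From q9 via ϵ: add q4.
From q4 via ϵ: add q8.
No new states can be added; the closed set is {q2, q4, q5, q7, q8, q9}.

{q2, q4, q5, q7, q8, q9}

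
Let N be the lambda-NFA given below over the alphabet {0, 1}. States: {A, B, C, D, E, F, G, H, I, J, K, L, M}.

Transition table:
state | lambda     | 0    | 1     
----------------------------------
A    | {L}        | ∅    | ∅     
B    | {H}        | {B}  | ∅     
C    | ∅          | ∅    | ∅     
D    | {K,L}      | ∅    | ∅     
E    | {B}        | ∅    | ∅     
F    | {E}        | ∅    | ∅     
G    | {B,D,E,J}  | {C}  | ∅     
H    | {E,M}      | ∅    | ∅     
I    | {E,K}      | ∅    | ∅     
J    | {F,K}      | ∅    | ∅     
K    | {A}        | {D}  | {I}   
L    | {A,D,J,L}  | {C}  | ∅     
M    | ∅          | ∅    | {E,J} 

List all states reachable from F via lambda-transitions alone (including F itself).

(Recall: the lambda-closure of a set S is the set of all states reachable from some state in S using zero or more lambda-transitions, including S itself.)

Start with {F}.
From F via lambda: add E.
From E via lambda: add B.
From B via lambda: add H.
From H via lambda: add M.
No new states can be added; the closed set is {B, E, F, H, M}.

{B, E, F, H, M}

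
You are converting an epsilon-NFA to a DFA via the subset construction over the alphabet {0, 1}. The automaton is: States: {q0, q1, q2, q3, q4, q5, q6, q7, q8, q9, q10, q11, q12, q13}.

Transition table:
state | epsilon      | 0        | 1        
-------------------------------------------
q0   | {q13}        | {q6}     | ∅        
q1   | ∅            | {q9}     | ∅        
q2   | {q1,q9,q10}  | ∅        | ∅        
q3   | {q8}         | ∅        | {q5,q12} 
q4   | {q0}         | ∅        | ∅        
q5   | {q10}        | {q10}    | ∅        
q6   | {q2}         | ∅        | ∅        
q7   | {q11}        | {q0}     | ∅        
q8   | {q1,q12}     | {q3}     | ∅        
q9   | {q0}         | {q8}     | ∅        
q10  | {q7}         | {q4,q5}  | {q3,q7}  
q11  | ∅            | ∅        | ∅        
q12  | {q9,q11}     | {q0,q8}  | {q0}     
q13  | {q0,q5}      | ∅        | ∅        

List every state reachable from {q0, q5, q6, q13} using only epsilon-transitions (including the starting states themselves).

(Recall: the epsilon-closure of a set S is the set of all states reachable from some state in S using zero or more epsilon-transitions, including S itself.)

Start with {q0, q5, q6, q13}.
From q5 via epsilon: add q10.
From q6 via epsilon: add q2.
From q2 via epsilon: add q1, q9.
From q10 via epsilon: add q7.
From q7 via epsilon: add q11.
No new states can be added; the closed set is {q0, q1, q2, q5, q6, q7, q9, q10, q11, q13}.

{q0, q1, q2, q5, q6, q7, q9, q10, q11, q13}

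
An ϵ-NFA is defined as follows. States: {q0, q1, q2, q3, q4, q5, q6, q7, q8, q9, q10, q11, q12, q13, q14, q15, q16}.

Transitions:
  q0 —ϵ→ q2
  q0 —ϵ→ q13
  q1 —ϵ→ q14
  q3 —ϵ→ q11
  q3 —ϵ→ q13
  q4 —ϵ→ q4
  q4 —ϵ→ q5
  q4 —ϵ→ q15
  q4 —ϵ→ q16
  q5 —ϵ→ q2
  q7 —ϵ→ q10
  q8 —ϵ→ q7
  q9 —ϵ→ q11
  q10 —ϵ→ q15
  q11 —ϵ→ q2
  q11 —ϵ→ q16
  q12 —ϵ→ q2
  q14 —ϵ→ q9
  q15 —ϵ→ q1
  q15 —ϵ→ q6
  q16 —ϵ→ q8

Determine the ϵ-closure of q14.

Start with {q14}.
From q14 via ϵ: add q9.
From q9 via ϵ: add q11.
From q11 via ϵ: add q2, q16.
From q16 via ϵ: add q8.
From q8 via ϵ: add q7.
From q7 via ϵ: add q10.
From q10 via ϵ: add q15.
From q15 via ϵ: add q1, q6.
No new states can be added; the closed set is {q1, q2, q6, q7, q8, q9, q10, q11, q14, q15, q16}.

{q1, q2, q6, q7, q8, q9, q10, q11, q14, q15, q16}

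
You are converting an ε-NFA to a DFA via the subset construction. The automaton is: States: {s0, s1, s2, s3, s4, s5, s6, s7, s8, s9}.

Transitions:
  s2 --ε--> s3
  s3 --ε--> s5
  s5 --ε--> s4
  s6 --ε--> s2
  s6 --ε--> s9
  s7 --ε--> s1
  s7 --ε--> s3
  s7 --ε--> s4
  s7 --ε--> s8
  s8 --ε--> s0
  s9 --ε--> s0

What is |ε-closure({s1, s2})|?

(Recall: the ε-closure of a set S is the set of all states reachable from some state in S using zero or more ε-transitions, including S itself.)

Start with {s1, s2}.
From s2 via ε: add s3.
From s3 via ε: add s5.
From s5 via ε: add s4.
ε-closure = {s1, s2, s3, s4, s5}, which has 5 states.

5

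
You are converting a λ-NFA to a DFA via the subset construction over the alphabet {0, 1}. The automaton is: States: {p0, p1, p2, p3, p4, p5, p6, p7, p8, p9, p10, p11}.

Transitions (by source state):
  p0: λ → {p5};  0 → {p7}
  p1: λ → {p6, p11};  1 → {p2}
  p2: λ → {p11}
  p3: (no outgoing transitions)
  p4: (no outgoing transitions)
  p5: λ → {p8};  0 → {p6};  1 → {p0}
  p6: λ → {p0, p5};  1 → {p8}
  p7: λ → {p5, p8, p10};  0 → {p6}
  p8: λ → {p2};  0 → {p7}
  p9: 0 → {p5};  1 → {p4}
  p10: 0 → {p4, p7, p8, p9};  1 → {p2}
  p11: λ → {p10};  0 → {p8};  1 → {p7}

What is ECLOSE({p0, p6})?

Start with {p0, p6}.
From p0 via λ: add p5.
From p5 via λ: add p8.
From p8 via λ: add p2.
From p2 via λ: add p11.
From p11 via λ: add p10.
No new states can be added; the closed set is {p0, p2, p5, p6, p8, p10, p11}.

{p0, p2, p5, p6, p8, p10, p11}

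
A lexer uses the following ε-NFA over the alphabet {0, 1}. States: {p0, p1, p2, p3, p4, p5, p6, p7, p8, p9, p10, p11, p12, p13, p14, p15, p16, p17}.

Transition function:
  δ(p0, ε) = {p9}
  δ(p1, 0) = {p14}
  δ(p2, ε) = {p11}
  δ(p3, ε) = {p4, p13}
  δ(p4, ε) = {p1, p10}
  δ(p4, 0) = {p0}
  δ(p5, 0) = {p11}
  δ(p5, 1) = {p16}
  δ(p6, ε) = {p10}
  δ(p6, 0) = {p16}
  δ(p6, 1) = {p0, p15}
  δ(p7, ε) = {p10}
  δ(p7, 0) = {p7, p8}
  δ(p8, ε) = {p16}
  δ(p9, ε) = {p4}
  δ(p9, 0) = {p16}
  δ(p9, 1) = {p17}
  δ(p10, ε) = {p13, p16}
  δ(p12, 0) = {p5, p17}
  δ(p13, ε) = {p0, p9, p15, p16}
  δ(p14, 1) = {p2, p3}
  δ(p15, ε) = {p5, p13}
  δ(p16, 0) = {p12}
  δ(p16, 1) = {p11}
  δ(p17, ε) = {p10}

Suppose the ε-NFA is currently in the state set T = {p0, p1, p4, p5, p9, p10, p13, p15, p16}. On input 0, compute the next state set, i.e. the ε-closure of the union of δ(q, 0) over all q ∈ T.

{p0, p1, p4, p5, p9, p10, p11, p12, p13, p14, p15, p16}

p1 on 0 → {p14}.
p4 on 0 → {p0}.
p5 on 0 → {p11}.
p9 on 0 → {p16}.
p16 on 0 → {p12}.
No 0-transition from p0, p10, p13, p15.
Union after reading 0: {p0, p11, p12, p14, p16}.
Now take the ε-closure:
From p0 via ε: add p9.
From p9 via ε: add p4.
From p4 via ε: add p1, p10.
From p10 via ε: add p13.
From p13 via ε: add p15.
From p15 via ε: add p5.
No new states can be added; the closed set is {p0, p1, p4, p5, p9, p10, p11, p12, p13, p14, p15, p16}.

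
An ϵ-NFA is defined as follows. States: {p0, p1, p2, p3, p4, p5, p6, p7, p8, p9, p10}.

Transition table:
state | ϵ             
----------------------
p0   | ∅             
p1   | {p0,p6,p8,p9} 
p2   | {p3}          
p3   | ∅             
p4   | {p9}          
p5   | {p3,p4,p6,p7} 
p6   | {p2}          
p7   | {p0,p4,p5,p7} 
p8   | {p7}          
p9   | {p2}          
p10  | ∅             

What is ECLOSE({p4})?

Start with {p4}.
From p4 via ϵ: add p9.
From p9 via ϵ: add p2.
From p2 via ϵ: add p3.
No new states can be added; the closed set is {p2, p3, p4, p9}.

{p2, p3, p4, p9}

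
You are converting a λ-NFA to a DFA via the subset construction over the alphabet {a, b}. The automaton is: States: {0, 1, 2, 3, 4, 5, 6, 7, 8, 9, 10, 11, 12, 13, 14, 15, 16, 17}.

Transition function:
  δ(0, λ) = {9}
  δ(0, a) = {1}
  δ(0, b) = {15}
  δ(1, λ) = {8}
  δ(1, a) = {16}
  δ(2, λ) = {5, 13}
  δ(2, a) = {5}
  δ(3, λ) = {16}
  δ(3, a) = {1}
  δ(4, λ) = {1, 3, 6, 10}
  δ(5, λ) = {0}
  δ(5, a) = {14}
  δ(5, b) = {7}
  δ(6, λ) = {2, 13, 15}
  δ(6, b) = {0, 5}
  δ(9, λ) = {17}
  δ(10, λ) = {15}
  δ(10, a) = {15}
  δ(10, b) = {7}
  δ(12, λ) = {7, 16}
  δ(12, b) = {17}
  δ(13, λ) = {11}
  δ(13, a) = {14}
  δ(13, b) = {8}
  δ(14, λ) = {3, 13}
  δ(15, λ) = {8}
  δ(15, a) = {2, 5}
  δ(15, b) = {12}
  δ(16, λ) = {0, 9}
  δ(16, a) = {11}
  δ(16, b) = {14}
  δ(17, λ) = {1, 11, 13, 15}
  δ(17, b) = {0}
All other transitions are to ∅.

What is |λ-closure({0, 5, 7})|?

Start with {0, 5, 7}.
From 0 via λ: add 9.
From 9 via λ: add 17.
From 17 via λ: add 1, 11, 13, 15.
From 1 via λ: add 8.
λ-closure = {0, 1, 5, 7, 8, 9, 11, 13, 15, 17}, which has 10 states.

10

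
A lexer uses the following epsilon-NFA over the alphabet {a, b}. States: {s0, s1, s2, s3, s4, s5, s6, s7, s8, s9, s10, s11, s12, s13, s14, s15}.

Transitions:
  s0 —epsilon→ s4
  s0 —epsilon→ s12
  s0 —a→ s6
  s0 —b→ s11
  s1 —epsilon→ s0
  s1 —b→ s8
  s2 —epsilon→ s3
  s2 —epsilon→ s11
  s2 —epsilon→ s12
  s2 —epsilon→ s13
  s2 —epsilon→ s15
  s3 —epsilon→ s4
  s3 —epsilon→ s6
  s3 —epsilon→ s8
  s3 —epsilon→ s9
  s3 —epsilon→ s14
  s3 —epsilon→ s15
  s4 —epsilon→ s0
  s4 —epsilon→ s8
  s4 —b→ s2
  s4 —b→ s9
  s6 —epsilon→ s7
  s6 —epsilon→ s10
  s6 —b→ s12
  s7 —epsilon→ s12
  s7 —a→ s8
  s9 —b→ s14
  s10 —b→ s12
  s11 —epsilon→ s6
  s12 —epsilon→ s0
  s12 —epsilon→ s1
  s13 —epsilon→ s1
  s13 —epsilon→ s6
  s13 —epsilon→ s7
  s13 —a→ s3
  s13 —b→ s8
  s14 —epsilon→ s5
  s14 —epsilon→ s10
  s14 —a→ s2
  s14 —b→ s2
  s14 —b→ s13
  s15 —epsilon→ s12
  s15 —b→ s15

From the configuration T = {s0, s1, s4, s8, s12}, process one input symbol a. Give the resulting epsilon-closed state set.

s0 on a → {s6}.
No a-transition from s1, s4, s8, s12.
Union after reading a: {s6}.
Now take the epsilon-closure:
From s6 via epsilon: add s7, s10.
From s7 via epsilon: add s12.
From s12 via epsilon: add s0, s1.
From s0 via epsilon: add s4.
From s4 via epsilon: add s8.
No new states can be added; the closed set is {s0, s1, s4, s6, s7, s8, s10, s12}.

{s0, s1, s4, s6, s7, s8, s10, s12}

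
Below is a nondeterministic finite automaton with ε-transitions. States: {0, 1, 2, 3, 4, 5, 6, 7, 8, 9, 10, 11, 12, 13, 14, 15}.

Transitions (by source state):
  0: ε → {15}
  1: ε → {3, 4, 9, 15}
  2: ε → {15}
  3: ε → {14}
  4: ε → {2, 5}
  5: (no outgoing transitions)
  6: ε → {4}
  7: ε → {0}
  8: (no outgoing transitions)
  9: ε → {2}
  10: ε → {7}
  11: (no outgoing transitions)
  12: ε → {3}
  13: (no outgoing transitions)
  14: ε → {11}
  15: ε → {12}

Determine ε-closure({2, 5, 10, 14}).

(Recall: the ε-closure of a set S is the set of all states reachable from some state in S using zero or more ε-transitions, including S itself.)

Start with {2, 5, 10, 14}.
From 2 via ε: add 15.
From 10 via ε: add 7.
From 14 via ε: add 11.
From 7 via ε: add 0.
From 15 via ε: add 12.
From 12 via ε: add 3.
No new states can be added; the closed set is {0, 2, 3, 5, 7, 10, 11, 12, 14, 15}.

{0, 2, 3, 5, 7, 10, 11, 12, 14, 15}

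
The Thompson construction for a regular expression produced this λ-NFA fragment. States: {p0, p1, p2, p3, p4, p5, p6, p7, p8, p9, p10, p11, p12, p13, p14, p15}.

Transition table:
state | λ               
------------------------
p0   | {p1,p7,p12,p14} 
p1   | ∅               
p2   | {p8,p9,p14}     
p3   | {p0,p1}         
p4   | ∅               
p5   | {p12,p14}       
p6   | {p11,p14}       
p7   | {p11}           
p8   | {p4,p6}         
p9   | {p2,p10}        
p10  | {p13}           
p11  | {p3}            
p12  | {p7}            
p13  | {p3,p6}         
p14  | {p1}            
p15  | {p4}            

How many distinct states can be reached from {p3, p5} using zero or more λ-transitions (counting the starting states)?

8

Start with {p3, p5}.
From p3 via λ: add p0, p1.
From p5 via λ: add p12, p14.
From p0 via λ: add p7.
From p7 via λ: add p11.
λ-closure = {p0, p1, p3, p5, p7, p11, p12, p14}, which has 8 states.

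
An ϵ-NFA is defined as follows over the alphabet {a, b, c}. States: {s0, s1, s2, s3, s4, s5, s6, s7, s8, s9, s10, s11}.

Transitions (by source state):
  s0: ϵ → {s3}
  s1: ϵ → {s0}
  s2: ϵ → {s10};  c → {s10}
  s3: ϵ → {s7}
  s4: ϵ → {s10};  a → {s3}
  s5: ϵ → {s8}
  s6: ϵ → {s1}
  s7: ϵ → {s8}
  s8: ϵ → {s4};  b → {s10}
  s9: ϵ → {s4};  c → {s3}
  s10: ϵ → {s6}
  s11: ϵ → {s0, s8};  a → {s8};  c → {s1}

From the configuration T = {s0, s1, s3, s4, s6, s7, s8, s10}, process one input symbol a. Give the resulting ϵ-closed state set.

{s0, s1, s3, s4, s6, s7, s8, s10}

s4 on a → {s3}.
No a-transition from s0, s1, s3, s6, s7, s8, s10.
Union after reading a: {s3}.
Now take the ϵ-closure:
From s3 via ϵ: add s7.
From s7 via ϵ: add s8.
From s8 via ϵ: add s4.
From s4 via ϵ: add s10.
From s10 via ϵ: add s6.
From s6 via ϵ: add s1.
From s1 via ϵ: add s0.
No new states can be added; the closed set is {s0, s1, s3, s4, s6, s7, s8, s10}.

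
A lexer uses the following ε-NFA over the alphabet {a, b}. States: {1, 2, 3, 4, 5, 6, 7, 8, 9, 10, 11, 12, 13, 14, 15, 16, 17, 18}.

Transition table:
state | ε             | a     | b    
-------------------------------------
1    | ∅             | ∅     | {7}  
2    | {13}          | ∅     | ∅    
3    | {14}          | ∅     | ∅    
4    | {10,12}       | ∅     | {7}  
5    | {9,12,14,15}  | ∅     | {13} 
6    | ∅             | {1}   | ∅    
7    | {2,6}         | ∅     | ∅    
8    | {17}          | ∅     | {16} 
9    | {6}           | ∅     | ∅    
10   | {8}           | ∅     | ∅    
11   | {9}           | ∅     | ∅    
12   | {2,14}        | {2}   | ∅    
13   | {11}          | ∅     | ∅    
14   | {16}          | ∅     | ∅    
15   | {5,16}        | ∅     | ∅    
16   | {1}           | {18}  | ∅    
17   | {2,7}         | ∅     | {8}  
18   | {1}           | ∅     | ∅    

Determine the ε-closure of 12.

{1, 2, 6, 9, 11, 12, 13, 14, 16}

Start with {12}.
From 12 via ε: add 2, 14.
From 2 via ε: add 13.
From 14 via ε: add 16.
From 13 via ε: add 11.
From 16 via ε: add 1.
From 11 via ε: add 9.
From 9 via ε: add 6.
No new states can be added; the closed set is {1, 2, 6, 9, 11, 12, 13, 14, 16}.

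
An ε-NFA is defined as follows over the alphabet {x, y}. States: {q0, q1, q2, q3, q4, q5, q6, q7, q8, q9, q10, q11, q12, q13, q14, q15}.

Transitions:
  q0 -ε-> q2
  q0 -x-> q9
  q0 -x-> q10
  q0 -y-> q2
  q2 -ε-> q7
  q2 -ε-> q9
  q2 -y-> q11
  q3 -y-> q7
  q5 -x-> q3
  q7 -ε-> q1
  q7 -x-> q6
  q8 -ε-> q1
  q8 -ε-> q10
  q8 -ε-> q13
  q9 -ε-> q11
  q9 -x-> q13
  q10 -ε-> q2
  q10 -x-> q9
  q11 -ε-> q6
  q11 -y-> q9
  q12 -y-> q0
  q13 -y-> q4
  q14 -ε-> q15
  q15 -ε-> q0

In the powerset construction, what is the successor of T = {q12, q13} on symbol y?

{q0, q1, q2, q4, q6, q7, q9, q11}

q12 on y → {q0}.
q13 on y → {q4}.
Union after reading y: {q0, q4}.
Now take the ε-closure:
From q0 via ε: add q2.
From q2 via ε: add q7, q9.
From q7 via ε: add q1.
From q9 via ε: add q11.
From q11 via ε: add q6.
No new states can be added; the closed set is {q0, q1, q2, q4, q6, q7, q9, q11}.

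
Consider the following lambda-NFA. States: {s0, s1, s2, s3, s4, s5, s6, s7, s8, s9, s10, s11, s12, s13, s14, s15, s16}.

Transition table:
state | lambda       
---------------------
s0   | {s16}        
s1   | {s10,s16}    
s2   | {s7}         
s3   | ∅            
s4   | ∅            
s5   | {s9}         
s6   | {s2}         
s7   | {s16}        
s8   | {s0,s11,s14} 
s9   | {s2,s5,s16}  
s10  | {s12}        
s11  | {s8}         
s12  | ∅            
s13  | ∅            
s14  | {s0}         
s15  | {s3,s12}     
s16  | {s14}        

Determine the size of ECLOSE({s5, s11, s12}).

Start with {s5, s11, s12}.
From s5 via lambda: add s9.
From s11 via lambda: add s8.
From s8 via lambda: add s0, s14.
From s9 via lambda: add s2, s16.
From s2 via lambda: add s7.
lambda-closure = {s0, s2, s5, s7, s8, s9, s11, s12, s14, s16}, which has 10 states.

10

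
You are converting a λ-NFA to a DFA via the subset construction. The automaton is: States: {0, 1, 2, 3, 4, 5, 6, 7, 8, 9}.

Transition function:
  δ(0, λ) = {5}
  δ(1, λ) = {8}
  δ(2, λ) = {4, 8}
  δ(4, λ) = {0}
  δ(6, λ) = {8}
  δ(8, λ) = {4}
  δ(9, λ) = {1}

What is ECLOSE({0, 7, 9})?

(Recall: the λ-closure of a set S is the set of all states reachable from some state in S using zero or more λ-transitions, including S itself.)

Start with {0, 7, 9}.
From 0 via λ: add 5.
From 9 via λ: add 1.
From 1 via λ: add 8.
From 8 via λ: add 4.
No new states can be added; the closed set is {0, 1, 4, 5, 7, 8, 9}.

{0, 1, 4, 5, 7, 8, 9}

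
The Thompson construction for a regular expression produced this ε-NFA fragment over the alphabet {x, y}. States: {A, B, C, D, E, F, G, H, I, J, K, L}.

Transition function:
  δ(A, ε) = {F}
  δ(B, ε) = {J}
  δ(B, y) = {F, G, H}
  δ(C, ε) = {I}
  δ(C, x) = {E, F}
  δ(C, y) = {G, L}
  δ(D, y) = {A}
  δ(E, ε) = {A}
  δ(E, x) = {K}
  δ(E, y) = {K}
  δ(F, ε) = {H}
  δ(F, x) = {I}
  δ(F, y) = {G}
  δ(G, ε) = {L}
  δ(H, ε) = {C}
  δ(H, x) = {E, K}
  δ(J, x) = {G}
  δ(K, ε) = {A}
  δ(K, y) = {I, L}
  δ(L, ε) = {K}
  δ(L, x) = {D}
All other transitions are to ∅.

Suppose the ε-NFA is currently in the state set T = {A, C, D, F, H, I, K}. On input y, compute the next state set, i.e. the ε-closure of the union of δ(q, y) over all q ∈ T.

C on y → {G, L}.
D on y → {A}.
F on y → {G}.
K on y → {I, L}.
No y-transition from A, H, I.
Union after reading y: {A, G, I, L}.
Now take the ε-closure:
From A via ε: add F.
From L via ε: add K.
From F via ε: add H.
From H via ε: add C.
No new states can be added; the closed set is {A, C, F, G, H, I, K, L}.

{A, C, F, G, H, I, K, L}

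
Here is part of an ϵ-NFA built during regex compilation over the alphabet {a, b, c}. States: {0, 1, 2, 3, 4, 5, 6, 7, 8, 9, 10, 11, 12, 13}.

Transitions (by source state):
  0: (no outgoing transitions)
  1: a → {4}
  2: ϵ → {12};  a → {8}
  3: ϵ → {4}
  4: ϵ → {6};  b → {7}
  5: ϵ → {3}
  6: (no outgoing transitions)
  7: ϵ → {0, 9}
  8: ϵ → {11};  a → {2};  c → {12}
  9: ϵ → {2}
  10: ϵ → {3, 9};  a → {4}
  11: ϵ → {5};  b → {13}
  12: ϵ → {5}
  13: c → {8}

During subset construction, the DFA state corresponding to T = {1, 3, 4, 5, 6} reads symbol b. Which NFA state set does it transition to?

{0, 2, 3, 4, 5, 6, 7, 9, 12}

4 on b → {7}.
No b-transition from 1, 3, 5, 6.
Union after reading b: {7}.
Now take the ϵ-closure:
From 7 via ϵ: add 0, 9.
From 9 via ϵ: add 2.
From 2 via ϵ: add 12.
From 12 via ϵ: add 5.
From 5 via ϵ: add 3.
From 3 via ϵ: add 4.
From 4 via ϵ: add 6.
No new states can be added; the closed set is {0, 2, 3, 4, 5, 6, 7, 9, 12}.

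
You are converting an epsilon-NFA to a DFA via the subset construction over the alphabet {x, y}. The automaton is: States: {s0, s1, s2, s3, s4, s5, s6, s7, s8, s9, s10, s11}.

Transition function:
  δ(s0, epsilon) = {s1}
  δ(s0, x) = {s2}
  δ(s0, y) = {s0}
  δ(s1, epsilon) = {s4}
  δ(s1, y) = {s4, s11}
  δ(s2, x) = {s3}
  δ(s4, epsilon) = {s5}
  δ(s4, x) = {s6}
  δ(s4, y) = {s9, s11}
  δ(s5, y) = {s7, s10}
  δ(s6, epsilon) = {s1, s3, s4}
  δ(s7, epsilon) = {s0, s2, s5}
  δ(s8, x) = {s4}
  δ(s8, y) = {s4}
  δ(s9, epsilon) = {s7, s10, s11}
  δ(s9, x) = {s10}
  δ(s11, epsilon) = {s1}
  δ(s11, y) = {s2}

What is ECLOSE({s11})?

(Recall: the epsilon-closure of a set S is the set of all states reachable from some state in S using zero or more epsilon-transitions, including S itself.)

{s1, s4, s5, s11}

Start with {s11}.
From s11 via epsilon: add s1.
From s1 via epsilon: add s4.
From s4 via epsilon: add s5.
No new states can be added; the closed set is {s1, s4, s5, s11}.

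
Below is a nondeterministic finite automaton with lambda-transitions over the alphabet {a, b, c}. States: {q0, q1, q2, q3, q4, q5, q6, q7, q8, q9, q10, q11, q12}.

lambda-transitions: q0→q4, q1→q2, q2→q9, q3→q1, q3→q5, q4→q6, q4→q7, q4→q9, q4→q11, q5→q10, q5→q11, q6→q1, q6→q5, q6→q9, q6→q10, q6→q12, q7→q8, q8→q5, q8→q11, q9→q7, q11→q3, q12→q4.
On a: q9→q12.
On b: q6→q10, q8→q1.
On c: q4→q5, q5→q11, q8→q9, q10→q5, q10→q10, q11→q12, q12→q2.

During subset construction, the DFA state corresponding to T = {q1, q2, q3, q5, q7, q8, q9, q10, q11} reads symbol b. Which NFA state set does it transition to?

{q1, q2, q3, q5, q7, q8, q9, q10, q11}

q8 on b → {q1}.
No b-transition from q1, q2, q3, q5, q7, q9, q10, q11.
Union after reading b: {q1}.
Now take the lambda-closure:
From q1 via lambda: add q2.
From q2 via lambda: add q9.
From q9 via lambda: add q7.
From q7 via lambda: add q8.
From q8 via lambda: add q5, q11.
From q5 via lambda: add q10.
From q11 via lambda: add q3.
No new states can be added; the closed set is {q1, q2, q3, q5, q7, q8, q9, q10, q11}.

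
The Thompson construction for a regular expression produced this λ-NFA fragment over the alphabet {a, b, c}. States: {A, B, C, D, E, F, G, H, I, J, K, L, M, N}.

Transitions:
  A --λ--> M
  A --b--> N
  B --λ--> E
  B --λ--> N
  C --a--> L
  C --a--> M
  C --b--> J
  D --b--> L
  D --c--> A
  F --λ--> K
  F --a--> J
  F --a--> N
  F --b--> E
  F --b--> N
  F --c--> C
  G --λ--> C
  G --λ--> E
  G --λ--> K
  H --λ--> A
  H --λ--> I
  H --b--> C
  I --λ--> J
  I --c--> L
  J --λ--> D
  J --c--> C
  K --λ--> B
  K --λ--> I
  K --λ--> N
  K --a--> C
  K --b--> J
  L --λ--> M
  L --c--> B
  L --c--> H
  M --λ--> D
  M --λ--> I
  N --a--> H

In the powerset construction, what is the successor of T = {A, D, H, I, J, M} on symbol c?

{A, C, D, I, J, L, M}

D on c → {A}.
I on c → {L}.
J on c → {C}.
No c-transition from A, H, M.
Union after reading c: {A, C, L}.
Now take the λ-closure:
From A via λ: add M.
From M via λ: add D, I.
From I via λ: add J.
No new states can be added; the closed set is {A, C, D, I, J, L, M}.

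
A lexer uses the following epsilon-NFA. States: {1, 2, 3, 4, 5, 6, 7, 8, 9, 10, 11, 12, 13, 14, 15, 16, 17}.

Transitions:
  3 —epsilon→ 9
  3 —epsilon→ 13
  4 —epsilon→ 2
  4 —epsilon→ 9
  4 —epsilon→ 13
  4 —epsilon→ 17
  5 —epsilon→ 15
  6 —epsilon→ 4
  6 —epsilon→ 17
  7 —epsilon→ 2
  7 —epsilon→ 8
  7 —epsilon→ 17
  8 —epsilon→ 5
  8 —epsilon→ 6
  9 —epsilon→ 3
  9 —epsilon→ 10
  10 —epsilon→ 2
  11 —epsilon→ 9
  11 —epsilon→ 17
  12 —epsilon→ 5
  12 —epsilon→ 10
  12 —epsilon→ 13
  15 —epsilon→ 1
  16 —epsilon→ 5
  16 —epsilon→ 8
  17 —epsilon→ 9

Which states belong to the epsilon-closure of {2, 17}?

{2, 3, 9, 10, 13, 17}

Start with {2, 17}.
From 17 via epsilon: add 9.
From 9 via epsilon: add 3, 10.
From 3 via epsilon: add 13.
No new states can be added; the closed set is {2, 3, 9, 10, 13, 17}.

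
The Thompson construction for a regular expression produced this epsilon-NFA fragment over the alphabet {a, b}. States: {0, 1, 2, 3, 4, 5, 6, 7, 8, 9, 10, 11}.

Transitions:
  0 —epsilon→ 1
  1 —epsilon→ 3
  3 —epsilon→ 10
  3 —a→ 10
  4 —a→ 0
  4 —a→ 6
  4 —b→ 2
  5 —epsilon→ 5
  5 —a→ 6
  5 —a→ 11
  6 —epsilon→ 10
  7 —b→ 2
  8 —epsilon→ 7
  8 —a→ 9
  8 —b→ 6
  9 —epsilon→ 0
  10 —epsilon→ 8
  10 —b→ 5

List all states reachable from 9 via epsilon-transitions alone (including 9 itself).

{0, 1, 3, 7, 8, 9, 10}

Start with {9}.
From 9 via epsilon: add 0.
From 0 via epsilon: add 1.
From 1 via epsilon: add 3.
From 3 via epsilon: add 10.
From 10 via epsilon: add 8.
From 8 via epsilon: add 7.
No new states can be added; the closed set is {0, 1, 3, 7, 8, 9, 10}.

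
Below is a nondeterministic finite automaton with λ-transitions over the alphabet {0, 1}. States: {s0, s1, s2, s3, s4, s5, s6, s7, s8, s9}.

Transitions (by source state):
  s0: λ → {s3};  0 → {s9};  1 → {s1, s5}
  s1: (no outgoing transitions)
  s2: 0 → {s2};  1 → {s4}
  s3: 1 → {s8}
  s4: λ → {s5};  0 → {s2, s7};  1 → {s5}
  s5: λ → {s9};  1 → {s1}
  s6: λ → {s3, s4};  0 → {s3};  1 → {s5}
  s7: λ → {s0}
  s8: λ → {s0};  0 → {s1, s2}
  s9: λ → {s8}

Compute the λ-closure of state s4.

{s0, s3, s4, s5, s8, s9}

Start with {s4}.
From s4 via λ: add s5.
From s5 via λ: add s9.
From s9 via λ: add s8.
From s8 via λ: add s0.
From s0 via λ: add s3.
No new states can be added; the closed set is {s0, s3, s4, s5, s8, s9}.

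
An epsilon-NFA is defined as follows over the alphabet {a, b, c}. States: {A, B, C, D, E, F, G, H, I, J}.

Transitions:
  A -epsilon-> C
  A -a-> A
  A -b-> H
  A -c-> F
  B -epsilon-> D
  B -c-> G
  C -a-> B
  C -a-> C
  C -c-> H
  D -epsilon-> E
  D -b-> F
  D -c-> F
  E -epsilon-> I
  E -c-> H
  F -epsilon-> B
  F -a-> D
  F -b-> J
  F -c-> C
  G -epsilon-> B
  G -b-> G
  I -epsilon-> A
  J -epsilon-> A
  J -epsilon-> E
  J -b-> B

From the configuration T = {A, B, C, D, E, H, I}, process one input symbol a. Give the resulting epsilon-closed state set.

{A, B, C, D, E, I}

A on a → {A}.
C on a → {B, C}.
No a-transition from B, D, E, H, I.
Union after reading a: {A, B, C}.
Now take the epsilon-closure:
From B via epsilon: add D.
From D via epsilon: add E.
From E via epsilon: add I.
No new states can be added; the closed set is {A, B, C, D, E, I}.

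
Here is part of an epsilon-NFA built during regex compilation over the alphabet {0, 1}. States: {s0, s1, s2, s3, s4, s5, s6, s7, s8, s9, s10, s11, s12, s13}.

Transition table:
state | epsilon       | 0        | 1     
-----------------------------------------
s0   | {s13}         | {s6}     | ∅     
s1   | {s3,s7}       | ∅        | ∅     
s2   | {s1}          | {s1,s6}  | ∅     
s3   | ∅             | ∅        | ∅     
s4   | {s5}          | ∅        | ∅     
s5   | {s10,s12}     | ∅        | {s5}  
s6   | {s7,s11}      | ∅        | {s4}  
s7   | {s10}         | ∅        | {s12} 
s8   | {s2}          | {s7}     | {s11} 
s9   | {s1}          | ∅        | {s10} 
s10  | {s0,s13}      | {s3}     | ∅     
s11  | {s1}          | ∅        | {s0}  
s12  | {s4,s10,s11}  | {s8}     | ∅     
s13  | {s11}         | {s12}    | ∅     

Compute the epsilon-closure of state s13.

Start with {s13}.
From s13 via epsilon: add s11.
From s11 via epsilon: add s1.
From s1 via epsilon: add s3, s7.
From s7 via epsilon: add s10.
From s10 via epsilon: add s0.
No new states can be added; the closed set is {s0, s1, s3, s7, s10, s11, s13}.

{s0, s1, s3, s7, s10, s11, s13}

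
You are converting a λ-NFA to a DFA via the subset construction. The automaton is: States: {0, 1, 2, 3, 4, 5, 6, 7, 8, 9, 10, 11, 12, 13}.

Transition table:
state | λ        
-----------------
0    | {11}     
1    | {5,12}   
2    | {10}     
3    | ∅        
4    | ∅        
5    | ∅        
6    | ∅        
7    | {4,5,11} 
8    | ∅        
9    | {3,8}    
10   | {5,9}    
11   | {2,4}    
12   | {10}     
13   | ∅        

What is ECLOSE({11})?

Start with {11}.
From 11 via λ: add 2, 4.
From 2 via λ: add 10.
From 10 via λ: add 5, 9.
From 9 via λ: add 3, 8.
No new states can be added; the closed set is {2, 3, 4, 5, 8, 9, 10, 11}.

{2, 3, 4, 5, 8, 9, 10, 11}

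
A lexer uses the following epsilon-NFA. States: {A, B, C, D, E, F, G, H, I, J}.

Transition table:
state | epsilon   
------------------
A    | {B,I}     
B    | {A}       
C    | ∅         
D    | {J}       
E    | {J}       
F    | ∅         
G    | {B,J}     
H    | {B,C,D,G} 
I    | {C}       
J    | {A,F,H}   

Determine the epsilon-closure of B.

{A, B, C, I}

Start with {B}.
From B via epsilon: add A.
From A via epsilon: add I.
From I via epsilon: add C.
No new states can be added; the closed set is {A, B, C, I}.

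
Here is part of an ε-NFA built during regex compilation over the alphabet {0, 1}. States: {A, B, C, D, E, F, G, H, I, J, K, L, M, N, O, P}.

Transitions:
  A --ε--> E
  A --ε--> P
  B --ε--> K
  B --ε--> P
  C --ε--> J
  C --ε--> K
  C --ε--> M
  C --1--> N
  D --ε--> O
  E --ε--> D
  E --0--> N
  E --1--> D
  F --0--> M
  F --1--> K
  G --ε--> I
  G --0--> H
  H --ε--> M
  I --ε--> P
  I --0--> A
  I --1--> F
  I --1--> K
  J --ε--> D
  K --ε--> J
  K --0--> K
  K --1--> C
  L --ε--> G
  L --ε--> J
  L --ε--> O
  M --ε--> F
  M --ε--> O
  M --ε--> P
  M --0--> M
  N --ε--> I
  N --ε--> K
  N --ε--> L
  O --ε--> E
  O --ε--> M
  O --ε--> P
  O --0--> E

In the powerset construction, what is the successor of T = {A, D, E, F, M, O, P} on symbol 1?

{D, E, F, J, K, M, O, P}

E on 1 → {D}.
F on 1 → {K}.
No 1-transition from A, D, M, O, P.
Union after reading 1: {D, K}.
Now take the ε-closure:
From D via ε: add O.
From K via ε: add J.
From O via ε: add E, M, P.
From M via ε: add F.
No new states can be added; the closed set is {D, E, F, J, K, M, O, P}.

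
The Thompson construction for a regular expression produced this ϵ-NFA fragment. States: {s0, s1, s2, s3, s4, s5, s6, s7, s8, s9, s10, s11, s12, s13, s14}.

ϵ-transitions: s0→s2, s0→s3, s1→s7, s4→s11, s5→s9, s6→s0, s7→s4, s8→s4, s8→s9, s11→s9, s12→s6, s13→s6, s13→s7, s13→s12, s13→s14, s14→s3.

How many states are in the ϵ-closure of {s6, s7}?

Start with {s6, s7}.
From s6 via ϵ: add s0.
From s7 via ϵ: add s4.
From s0 via ϵ: add s2, s3.
From s4 via ϵ: add s11.
From s11 via ϵ: add s9.
ϵ-closure = {s0, s2, s3, s4, s6, s7, s9, s11}, which has 8 states.

8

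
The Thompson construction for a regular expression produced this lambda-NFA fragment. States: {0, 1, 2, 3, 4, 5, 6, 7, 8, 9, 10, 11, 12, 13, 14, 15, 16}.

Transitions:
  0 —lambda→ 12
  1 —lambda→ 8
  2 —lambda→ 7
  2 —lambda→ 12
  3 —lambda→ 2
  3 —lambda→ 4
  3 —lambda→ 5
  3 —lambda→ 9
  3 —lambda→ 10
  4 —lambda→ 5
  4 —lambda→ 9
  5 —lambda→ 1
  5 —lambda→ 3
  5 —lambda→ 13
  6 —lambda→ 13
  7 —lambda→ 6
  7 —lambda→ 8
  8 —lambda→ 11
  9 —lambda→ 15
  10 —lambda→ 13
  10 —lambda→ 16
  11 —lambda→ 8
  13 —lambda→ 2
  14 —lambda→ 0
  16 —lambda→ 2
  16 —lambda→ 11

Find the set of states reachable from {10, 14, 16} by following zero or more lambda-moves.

{0, 2, 6, 7, 8, 10, 11, 12, 13, 14, 16}

Start with {10, 14, 16}.
From 10 via lambda: add 13.
From 14 via lambda: add 0.
From 16 via lambda: add 2, 11.
From 0 via lambda: add 12.
From 2 via lambda: add 7.
From 11 via lambda: add 8.
From 7 via lambda: add 6.
No new states can be added; the closed set is {0, 2, 6, 7, 8, 10, 11, 12, 13, 14, 16}.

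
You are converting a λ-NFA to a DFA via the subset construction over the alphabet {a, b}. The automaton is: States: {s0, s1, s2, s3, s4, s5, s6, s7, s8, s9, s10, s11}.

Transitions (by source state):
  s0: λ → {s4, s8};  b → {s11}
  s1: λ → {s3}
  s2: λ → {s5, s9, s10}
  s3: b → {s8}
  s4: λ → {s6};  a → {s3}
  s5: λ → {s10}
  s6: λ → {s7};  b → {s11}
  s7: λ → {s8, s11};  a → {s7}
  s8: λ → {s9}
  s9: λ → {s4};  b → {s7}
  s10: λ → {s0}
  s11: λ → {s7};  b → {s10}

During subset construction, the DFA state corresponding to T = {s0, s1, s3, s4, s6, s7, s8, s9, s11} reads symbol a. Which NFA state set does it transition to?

s4 on a → {s3}.
s7 on a → {s7}.
No a-transition from s0, s1, s3, s6, s8, s9, s11.
Union after reading a: {s3, s7}.
Now take the λ-closure:
From s7 via λ: add s8, s11.
From s8 via λ: add s9.
From s9 via λ: add s4.
From s4 via λ: add s6.
No new states can be added; the closed set is {s3, s4, s6, s7, s8, s9, s11}.

{s3, s4, s6, s7, s8, s9, s11}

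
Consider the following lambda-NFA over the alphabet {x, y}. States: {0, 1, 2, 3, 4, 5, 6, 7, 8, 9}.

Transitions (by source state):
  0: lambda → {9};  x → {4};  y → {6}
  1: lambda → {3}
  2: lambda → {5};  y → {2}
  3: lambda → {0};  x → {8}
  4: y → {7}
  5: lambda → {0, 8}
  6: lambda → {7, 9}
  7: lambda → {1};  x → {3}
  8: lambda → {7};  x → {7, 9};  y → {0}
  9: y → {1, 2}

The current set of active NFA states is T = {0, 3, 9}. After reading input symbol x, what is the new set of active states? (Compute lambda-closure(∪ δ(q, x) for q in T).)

0 on x → {4}.
3 on x → {8}.
No x-transition from 9.
Union after reading x: {4, 8}.
Now take the lambda-closure:
From 8 via lambda: add 7.
From 7 via lambda: add 1.
From 1 via lambda: add 3.
From 3 via lambda: add 0.
From 0 via lambda: add 9.
No new states can be added; the closed set is {0, 1, 3, 4, 7, 8, 9}.

{0, 1, 3, 4, 7, 8, 9}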